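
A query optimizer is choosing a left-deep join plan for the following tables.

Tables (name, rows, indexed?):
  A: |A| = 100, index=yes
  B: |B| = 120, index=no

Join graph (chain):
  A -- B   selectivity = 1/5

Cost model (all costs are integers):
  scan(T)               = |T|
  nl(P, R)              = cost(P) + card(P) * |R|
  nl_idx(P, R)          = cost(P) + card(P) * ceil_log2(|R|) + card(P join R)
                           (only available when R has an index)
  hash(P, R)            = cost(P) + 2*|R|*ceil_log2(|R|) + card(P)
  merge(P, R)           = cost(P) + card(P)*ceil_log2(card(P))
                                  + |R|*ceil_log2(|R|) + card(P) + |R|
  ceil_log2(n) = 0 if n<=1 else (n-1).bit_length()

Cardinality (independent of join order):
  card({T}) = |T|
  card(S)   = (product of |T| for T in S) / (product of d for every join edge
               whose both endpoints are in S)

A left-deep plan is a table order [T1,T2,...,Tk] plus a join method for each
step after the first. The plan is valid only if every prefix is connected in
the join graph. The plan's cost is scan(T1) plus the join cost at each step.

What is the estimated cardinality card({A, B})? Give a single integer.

Tables in S: A(100), B(120)
Edges inside S: A-B(d=5)
numerator = 100 * 120 = 12000
denominator = 5 = 5
card(S) = 12000 / 5 = 2400

2400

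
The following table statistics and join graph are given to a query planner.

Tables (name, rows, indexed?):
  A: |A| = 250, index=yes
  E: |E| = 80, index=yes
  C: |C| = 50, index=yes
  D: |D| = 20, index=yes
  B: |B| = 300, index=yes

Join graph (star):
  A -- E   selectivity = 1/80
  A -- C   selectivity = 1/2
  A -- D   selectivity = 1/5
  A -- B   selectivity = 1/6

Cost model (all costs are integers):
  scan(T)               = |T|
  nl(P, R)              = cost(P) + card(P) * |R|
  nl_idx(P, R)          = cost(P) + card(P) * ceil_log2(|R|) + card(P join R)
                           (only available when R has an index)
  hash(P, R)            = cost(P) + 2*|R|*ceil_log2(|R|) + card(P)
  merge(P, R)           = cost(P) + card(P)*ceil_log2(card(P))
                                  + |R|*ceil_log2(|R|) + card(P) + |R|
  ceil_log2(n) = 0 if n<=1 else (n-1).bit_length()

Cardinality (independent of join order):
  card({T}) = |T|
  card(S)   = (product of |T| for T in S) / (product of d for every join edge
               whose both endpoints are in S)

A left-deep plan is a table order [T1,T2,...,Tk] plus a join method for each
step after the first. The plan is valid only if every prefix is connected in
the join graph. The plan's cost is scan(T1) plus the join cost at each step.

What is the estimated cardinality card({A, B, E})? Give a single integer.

12500

Tables in S: A(250), B(300), E(80)
Edges inside S: A-E(d=80), A-B(d=6)
numerator = 250 * 300 * 80 = 6000000
denominator = 80 * 6 = 480
card(S) = 6000000 / 480 = 12500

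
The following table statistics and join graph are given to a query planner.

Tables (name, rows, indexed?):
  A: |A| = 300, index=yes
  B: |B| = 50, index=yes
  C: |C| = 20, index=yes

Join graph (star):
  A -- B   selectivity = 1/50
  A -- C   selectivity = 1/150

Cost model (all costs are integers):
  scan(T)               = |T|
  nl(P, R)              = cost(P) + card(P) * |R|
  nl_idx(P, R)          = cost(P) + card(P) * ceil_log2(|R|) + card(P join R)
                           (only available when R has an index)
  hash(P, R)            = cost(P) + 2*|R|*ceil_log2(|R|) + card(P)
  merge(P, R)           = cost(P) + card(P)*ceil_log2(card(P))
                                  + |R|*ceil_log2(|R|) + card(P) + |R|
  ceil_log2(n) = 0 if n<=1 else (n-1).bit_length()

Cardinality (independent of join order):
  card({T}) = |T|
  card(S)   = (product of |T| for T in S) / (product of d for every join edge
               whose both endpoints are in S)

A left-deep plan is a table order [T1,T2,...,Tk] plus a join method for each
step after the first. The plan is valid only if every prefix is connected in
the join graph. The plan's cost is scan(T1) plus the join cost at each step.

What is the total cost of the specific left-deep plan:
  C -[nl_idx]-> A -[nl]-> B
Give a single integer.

step 1: scan C: cost=20, card=20
step 2: join A via nl_idx
    card(P join A) = 20*300/(150) = 40
    cost = 20 + 20*9 + 40 = 240
step 3: join B via nl
    card(P join B) = 40*50/(50) = 40
    cost = 240 + 40*50 = 2240

2240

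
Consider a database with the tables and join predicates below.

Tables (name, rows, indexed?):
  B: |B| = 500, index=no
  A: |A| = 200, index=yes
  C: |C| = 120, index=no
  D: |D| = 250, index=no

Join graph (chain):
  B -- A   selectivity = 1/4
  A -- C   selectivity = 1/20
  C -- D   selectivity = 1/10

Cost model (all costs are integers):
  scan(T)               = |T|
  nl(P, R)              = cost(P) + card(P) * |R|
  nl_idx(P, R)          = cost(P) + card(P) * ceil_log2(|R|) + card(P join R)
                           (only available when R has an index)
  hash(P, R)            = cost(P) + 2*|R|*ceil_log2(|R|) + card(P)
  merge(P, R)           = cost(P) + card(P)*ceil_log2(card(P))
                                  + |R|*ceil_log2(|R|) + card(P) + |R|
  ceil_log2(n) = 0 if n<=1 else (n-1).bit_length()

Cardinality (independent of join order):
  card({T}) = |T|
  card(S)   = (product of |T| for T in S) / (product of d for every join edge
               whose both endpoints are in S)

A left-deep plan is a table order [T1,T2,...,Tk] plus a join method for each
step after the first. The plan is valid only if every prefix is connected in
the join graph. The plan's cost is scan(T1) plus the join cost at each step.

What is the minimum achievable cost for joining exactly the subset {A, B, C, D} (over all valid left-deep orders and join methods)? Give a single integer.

46280

Selinger DP over subsets of {A,B,C,D}:
  {B}: scan cost=500, card=500
  {A}: scan cost=200, card=200
  {C}: scan cost=120, card=120
  {D}: scan cost=250, card=250
  {AB}: card=25000; try (A,hash)→4200, (B,merge)→7000, (A,merge)→7300, (B,hash)→9400, (A,nl_idx)→29500, (B,nl)→100200 …(+1); best=4200 via (A,hash)
  {AC}: card=1200; try (C,hash)→2080, (A,nl_idx)→2280, (A,merge)→2880, (C,merge)→2960, (A,hash)→3440, (A,nl)→24120 …(+1); best=2080 via (C,hash)
  {CD}: card=3000; try (C,hash)→2180, (D,merge)→3330, (C,merge)→3460, (D,hash)→4240, (D,nl)→30120, (C,nl)→30250; best=2180 via (C,hash)
  {ABC}: card=150000; try (B,hash)→12280, (B,merge)→21480, (C,hash)→30880, (C,merge)→405160, (B,nl)→602080, (C,nl)→3004200; best=12280 via (B,hash)
  {ACD}: card=30000; try (D,hash)→7280, (A,hash)→8380, (D,merge)→18730, (A,merge)→42980, (A,nl_idx)→56180, (D,nl)→302080 …(+1); best=7280 via (D,hash)
  {ABCD}: card=3750000; try (B,hash)→46280, (D,hash)→166280, (B,merge)→492280, (D,merge)→2864530, (B,nl)→15007280, (D,nl)→37512280; best=46280 via (B,hash)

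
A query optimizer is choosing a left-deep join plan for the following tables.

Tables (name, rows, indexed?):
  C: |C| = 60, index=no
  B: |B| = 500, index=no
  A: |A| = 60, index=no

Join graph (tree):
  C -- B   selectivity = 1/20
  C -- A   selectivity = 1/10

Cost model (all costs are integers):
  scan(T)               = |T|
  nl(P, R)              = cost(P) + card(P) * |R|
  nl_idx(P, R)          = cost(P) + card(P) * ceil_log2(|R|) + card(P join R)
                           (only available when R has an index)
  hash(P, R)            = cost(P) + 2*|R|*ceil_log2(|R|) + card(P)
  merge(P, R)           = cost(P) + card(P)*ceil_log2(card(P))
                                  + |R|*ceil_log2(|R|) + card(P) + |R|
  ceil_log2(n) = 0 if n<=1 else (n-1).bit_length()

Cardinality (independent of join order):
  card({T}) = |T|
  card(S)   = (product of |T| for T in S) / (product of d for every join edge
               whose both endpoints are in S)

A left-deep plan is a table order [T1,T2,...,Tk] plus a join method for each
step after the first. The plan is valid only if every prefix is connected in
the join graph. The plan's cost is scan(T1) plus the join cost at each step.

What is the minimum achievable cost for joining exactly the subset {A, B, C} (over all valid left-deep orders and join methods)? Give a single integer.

Selinger DP over subsets of {A,B,C}:
  {C}: scan cost=60, card=60
  {B}: scan cost=500, card=500
  {A}: scan cost=60, card=60
  {BC}: card=1500; try (C,hash)→1720, (B,merge)→5480, (C,merge)→5920, (B,hash)→9120, (B,nl)→30060, (C,nl)→30500; best=1720 via (C,hash)
  {AC}: card=360; try (C,hash)→840, (A,hash)→840, (C,merge)→900, (A,merge)→900, (C,nl)→3660, (A,nl)→3660; best=840 via (C,hash)
  {ABC}: card=9000; try (A,hash)→3940, (B,merge)→9440, (B,hash)→10200, (A,merge)→20140, (A,nl)→91720, (B,nl)→180840; best=3940 via (A,hash)

3940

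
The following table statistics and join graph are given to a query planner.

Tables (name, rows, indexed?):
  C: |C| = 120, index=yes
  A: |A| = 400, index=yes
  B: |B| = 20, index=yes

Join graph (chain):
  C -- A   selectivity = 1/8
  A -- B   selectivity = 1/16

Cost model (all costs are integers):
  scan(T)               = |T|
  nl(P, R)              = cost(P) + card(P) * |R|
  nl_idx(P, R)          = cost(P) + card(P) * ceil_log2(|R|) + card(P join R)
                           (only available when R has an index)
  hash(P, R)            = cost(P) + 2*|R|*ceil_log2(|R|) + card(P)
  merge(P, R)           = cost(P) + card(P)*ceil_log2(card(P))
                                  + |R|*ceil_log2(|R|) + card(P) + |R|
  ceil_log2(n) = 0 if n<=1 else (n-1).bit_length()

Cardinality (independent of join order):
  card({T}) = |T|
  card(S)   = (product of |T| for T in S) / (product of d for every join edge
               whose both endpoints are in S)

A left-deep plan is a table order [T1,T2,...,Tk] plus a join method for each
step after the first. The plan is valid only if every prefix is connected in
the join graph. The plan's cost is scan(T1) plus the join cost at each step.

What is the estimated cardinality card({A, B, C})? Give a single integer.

7500

Tables in S: A(400), B(20), C(120)
Edges inside S: C-A(d=8), A-B(d=16)
numerator = 400 * 20 * 120 = 960000
denominator = 8 * 16 = 128
card(S) = 960000 / 128 = 7500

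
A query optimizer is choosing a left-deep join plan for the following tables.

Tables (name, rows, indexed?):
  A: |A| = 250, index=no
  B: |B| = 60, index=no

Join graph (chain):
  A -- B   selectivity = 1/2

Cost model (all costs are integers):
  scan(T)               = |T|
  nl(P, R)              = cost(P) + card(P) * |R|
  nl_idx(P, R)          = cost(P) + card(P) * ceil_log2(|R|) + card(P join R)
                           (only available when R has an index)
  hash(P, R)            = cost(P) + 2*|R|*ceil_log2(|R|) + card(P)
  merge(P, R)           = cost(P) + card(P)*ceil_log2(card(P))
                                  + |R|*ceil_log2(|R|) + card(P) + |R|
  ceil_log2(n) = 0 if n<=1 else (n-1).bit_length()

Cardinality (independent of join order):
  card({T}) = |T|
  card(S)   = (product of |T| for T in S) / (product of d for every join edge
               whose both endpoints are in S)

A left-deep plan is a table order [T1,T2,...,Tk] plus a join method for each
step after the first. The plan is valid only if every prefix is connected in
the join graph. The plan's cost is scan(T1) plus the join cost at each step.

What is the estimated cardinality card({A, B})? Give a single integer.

Tables in S: A(250), B(60)
Edges inside S: A-B(d=2)
numerator = 250 * 60 = 15000
denominator = 2 = 2
card(S) = 15000 / 2 = 7500

7500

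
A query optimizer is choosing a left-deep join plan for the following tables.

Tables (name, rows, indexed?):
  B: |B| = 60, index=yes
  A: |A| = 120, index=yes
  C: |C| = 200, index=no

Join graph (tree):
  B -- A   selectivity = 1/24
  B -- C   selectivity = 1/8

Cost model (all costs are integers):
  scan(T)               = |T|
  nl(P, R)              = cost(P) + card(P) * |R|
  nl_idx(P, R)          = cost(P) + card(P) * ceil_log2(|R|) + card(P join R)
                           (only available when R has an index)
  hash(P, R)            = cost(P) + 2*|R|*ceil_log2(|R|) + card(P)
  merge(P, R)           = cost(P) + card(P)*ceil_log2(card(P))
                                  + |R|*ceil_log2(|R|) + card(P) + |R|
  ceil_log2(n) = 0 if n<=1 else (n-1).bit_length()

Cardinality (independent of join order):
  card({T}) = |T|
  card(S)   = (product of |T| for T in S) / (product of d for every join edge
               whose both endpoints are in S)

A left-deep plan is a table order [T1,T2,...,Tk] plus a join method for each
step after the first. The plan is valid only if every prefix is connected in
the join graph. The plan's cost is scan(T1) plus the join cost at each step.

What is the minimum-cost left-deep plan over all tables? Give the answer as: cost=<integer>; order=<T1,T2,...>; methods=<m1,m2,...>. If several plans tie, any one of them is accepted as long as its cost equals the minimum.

cost=4280; order=B,A,C; methods=nl_idx,hash

Selinger DP (subsets sized 1..n):
  {B}: scan cost=60, card=60
  {A}: scan cost=120, card=120
  {C}: scan cost=200, card=200
  {AB}: card=300; try (A,nl_idx)→780, (B,hash)→960, (B,nl_idx)→1140, (A,merge)→1440, (B,merge)→1500, (A,hash)→1800 …(+2); best=780 via (A,nl_idx)
  {BC}: card=1500; try (B,hash)→1120, (C,merge)→2280, (B,merge)→2420, (B,nl_idx)→2900, (C,hash)→3320, (C,nl)→12060 …(+1); best=1120 via (B,hash)
  {ABC}: card=7500; try (C,hash)→4280, (A,hash)→4300, (C,merge)→5580, (A,nl_idx)→19120, (A,merge)→20080, (C,nl)→60780 …(+1); best=4280 via (C,hash)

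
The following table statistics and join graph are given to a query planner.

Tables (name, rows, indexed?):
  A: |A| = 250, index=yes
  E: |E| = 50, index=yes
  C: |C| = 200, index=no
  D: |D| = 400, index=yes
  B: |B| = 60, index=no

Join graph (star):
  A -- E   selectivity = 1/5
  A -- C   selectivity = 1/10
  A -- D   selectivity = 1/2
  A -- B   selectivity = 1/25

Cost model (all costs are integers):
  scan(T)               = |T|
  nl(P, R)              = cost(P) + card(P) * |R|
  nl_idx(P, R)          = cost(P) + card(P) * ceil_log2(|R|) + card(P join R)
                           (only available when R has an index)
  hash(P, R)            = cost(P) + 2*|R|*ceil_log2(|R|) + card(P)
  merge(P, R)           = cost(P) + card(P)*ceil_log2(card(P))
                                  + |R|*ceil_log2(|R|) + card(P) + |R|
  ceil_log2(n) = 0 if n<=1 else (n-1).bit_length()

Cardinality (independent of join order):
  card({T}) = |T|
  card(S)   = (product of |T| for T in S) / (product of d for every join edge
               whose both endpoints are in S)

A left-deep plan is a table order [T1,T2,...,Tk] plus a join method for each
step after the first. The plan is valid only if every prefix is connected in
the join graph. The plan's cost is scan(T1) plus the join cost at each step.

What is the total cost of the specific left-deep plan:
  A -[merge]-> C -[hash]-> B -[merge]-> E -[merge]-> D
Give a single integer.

2354370

step 1: scan A: cost=250, card=250
step 2: join C via merge
    card(P join C) = 250*200/(10) = 5000
    cost = 250 + 250*8 + 200*8 + 250 + 200 = 4300
step 3: join B via hash
    card(P join B) = 5000*60/(25) = 12000
    cost = 4300 + 2*60*6 + 5000 = 10020
step 4: join E via merge
    card(P join E) = 12000*50/(5) = 120000
    cost = 10020 + 12000*14 + 50*6 + 12000 + 50 = 190370
step 5: join D via merge
    card(P join D) = 120000*400/(2) = 24000000
    cost = 190370 + 120000*17 + 400*9 + 120000 + 400 = 2354370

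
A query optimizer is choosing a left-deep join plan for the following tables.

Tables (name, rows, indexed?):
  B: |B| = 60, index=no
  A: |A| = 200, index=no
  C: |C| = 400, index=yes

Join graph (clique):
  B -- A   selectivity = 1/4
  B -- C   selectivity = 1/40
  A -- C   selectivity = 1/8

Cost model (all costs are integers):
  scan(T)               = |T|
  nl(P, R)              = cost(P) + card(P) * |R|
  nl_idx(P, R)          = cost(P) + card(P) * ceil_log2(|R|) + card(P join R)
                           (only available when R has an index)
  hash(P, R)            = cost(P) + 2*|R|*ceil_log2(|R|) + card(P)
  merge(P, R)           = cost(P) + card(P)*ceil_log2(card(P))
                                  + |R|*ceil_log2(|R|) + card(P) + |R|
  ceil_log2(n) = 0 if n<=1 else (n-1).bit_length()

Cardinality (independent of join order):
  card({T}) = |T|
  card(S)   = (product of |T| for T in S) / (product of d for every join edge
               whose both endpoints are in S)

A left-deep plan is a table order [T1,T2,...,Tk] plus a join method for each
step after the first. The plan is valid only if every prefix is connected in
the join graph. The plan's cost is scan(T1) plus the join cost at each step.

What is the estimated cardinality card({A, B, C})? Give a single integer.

Tables in S: A(200), B(60), C(400)
Edges inside S: B-A(d=4), B-C(d=40), A-C(d=8)
numerator = 200 * 60 * 400 = 4800000
denominator = 4 * 40 * 8 = 1280
card(S) = 4800000 / 1280 = 3750

3750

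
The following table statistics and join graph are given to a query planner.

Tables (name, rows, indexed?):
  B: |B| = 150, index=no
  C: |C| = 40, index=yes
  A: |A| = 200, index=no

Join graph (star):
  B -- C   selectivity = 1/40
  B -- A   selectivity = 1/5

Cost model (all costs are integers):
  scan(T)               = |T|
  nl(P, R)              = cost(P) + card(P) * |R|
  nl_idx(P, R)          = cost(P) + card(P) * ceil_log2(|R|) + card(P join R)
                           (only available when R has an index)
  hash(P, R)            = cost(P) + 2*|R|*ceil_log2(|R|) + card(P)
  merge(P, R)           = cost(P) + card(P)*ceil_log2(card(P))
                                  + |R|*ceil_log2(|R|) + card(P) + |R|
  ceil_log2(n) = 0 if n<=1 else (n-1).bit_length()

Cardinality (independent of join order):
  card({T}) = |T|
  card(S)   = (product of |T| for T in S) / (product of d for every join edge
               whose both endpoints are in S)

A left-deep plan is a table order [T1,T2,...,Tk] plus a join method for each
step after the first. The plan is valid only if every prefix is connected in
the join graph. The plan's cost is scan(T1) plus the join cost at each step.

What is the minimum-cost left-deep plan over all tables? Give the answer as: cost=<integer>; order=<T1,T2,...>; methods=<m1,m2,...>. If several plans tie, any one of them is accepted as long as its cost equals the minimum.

cost=3930; order=B,C,A; methods=hash,merge

Selinger DP (subsets sized 1..n):
  {B}: scan cost=150, card=150
  {C}: scan cost=40, card=40
  {A}: scan cost=200, card=200
  {BC}: card=150; try (C,hash)→780, (C,nl_idx)→1200, (B,merge)→1670, (C,merge)→1780, (B,hash)→2480, (B,nl)→6040 …(+1); best=780 via (C,hash)
  {AB}: card=6000; try (B,hash)→2800, (A,merge)→3300, (B,merge)→3350, (A,hash)→3500, (A,nl)→30150, (B,nl)→30200; best=2800 via (B,hash)
  {ABC}: card=6000; try (A,merge)→3930, (A,hash)→4130, (C,hash)→9280, (A,nl)→30780, (C,nl_idx)→44800, (C,merge)→87080 …(+1); best=3930 via (A,merge)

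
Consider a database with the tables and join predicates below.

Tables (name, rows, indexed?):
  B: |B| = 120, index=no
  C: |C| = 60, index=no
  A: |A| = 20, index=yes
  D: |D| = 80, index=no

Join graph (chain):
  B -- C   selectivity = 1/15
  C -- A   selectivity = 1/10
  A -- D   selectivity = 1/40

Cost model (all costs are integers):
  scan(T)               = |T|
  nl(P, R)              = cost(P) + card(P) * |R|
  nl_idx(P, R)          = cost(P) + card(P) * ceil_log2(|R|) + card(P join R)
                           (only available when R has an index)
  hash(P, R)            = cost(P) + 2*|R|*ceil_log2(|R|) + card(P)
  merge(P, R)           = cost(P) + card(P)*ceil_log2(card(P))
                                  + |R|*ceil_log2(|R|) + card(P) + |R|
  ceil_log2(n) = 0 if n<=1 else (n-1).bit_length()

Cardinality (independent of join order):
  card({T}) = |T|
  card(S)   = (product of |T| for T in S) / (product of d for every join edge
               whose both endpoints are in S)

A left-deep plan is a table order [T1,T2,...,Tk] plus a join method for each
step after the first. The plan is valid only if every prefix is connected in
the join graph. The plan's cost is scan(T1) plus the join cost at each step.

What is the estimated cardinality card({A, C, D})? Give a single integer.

Tables in S: A(20), C(60), D(80)
Edges inside S: C-A(d=10), A-D(d=40)
numerator = 20 * 60 * 80 = 96000
denominator = 10 * 40 = 400
card(S) = 96000 / 400 = 240

240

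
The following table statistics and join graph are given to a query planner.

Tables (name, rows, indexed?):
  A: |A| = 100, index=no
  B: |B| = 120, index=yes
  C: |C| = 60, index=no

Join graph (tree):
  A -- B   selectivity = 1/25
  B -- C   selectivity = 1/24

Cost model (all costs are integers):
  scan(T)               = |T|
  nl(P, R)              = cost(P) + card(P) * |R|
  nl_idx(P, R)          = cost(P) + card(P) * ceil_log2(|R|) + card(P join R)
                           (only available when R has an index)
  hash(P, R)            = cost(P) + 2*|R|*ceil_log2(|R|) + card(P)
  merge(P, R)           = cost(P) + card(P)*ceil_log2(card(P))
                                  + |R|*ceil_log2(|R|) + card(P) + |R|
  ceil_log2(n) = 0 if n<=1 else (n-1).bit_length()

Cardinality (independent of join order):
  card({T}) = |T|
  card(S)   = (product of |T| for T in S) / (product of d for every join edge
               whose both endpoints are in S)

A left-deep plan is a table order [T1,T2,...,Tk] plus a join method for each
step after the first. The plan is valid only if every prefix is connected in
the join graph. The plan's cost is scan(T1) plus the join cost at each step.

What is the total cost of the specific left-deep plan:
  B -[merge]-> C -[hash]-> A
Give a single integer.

step 1: scan B: cost=120, card=120
step 2: join C via merge
    card(P join C) = 120*60/(24) = 300
    cost = 120 + 120*7 + 60*6 + 120 + 60 = 1500
step 3: join A via hash
    card(P join A) = 300*100/(25) = 1200
    cost = 1500 + 2*100*7 + 300 = 3200

3200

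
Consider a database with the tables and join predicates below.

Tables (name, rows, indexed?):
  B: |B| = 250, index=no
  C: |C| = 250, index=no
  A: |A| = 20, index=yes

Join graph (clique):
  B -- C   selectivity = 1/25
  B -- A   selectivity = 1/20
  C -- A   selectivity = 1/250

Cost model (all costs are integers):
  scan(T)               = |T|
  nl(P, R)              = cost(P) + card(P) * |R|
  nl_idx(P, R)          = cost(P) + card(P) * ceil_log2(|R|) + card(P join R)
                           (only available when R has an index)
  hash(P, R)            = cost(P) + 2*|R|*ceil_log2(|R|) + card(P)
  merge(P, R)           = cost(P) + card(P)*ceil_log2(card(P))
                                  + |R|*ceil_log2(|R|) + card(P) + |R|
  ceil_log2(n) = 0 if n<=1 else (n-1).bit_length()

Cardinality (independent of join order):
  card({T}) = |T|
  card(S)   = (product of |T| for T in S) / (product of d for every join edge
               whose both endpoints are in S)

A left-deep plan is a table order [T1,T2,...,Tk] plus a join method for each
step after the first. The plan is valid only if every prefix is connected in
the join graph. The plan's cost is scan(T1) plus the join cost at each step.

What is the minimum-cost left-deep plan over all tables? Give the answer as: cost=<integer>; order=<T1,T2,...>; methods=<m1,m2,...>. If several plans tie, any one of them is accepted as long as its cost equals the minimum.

cost=3070; order=C,A,B; methods=hash,merge

Selinger DP (subsets sized 1..n):
  {B}: scan cost=250, card=250
  {C}: scan cost=250, card=250
  {A}: scan cost=20, card=20
  {BC}: card=2500; try (C,hash)→4500, (B,hash)→4500, (C,merge)→4750, (B,merge)→4750, (C,nl)→62750, (B,nl)→62750; best=4500 via (C,hash)
  {AB}: card=250; try (A,hash)→700, (A,nl_idx)→1750, (B,merge)→2390, (A,merge)→2620, (B,hash)→4040, (B,nl)→5020 …(+1); best=700 via (A,hash)
  {AC}: card=20; try (A,hash)→700, (A,nl_idx)→1520, (C,merge)→2390, (A,merge)→2620, (C,hash)→4040, (C,nl)→5020 …(+1); best=700 via (A,hash)
  {ABC}: card=10; try (B,merge)→3070, (B,hash)→4720, (C,hash)→4950, (C,merge)→5200, (B,nl)→5700, (A,hash)→7200 …(+4); best=3070 via (B,merge)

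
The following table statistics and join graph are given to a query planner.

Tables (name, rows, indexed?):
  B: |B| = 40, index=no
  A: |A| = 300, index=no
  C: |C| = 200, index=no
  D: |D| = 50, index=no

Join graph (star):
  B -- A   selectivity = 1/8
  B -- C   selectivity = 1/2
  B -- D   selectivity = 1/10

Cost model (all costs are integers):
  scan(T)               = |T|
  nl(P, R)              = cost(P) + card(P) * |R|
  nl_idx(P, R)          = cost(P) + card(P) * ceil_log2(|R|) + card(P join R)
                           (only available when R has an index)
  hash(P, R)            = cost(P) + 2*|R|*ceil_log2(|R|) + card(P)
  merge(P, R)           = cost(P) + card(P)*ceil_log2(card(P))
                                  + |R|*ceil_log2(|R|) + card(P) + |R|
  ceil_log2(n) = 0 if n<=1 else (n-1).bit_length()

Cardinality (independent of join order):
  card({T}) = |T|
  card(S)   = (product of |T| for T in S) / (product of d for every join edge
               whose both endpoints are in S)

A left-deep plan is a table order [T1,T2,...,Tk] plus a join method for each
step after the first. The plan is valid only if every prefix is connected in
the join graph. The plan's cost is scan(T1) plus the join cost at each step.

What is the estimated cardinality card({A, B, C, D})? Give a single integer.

Tables in S: A(300), B(40), C(200), D(50)
Edges inside S: B-A(d=8), B-C(d=2), B-D(d=10)
numerator = 300 * 40 * 200 * 50 = 120000000
denominator = 8 * 2 * 10 = 160
card(S) = 120000000 / 160 = 750000

750000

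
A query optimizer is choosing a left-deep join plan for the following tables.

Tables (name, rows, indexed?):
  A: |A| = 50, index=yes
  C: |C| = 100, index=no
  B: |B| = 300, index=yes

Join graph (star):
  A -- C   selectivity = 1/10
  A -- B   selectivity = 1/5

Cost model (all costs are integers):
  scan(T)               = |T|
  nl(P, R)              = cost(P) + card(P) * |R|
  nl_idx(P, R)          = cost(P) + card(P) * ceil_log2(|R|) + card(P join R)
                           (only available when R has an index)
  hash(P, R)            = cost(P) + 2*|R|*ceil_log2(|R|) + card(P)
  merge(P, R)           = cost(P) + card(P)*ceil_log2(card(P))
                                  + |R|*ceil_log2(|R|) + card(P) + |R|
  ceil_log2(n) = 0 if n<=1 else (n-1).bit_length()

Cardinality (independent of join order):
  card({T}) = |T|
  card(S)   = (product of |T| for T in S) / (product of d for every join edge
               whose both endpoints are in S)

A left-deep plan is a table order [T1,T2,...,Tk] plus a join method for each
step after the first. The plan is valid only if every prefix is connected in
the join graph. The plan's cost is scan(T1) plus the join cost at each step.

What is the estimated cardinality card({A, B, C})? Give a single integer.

30000

Tables in S: A(50), B(300), C(100)
Edges inside S: A-C(d=10), A-B(d=5)
numerator = 50 * 300 * 100 = 1500000
denominator = 10 * 5 = 50
card(S) = 1500000 / 50 = 30000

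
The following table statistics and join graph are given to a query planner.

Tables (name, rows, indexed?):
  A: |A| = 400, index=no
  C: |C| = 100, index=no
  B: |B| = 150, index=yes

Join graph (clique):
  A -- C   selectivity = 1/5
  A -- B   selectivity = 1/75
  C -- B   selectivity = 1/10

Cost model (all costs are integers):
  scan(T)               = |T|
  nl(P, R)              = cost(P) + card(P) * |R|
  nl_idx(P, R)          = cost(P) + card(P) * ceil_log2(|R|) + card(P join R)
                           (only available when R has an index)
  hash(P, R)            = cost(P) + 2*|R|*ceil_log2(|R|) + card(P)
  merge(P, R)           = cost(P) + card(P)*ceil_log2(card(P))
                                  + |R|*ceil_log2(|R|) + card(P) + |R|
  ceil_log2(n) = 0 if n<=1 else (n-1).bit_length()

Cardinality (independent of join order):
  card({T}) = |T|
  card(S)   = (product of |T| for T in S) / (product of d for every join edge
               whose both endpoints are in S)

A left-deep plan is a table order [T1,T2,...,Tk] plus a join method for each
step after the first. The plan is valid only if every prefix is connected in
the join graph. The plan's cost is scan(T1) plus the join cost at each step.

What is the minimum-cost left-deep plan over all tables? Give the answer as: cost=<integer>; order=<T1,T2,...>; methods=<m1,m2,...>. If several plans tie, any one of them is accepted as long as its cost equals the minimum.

Selinger DP (subsets sized 1..n):
  {A}: scan cost=400, card=400
  {C}: scan cost=100, card=100
  {B}: scan cost=150, card=150
  {AC}: card=8000; try (C,hash)→2200, (A,merge)→4900, (C,merge)→5200, (A,hash)→7400, (A,nl)→40100, (C,nl)→40400; best=2200 via (C,hash)
  {AB}: card=800; try (B,hash)→3200, (B,nl_idx)→4400, (A,merge)→5500, (B,merge)→5750, (A,hash)→7500, (A,nl)→60150 …(+1); best=3200 via (B,hash)
  {BC}: card=1500; try (C,hash)→1700, (B,merge)→2250, (C,merge)→2300, (B,nl_idx)→2400, (B,hash)→2600, (B,nl)→15100 …(+1); best=1700 via (C,hash)
  {ABC}: card=1600; try (C,hash)→5400, (A,hash)→10400, (B,hash)→12600, (C,merge)→12800, (A,merge)→23700, (B,nl_idx)→67800 …(+4); best=5400 via (C,hash)

cost=5400; order=A,B,C; methods=hash,hash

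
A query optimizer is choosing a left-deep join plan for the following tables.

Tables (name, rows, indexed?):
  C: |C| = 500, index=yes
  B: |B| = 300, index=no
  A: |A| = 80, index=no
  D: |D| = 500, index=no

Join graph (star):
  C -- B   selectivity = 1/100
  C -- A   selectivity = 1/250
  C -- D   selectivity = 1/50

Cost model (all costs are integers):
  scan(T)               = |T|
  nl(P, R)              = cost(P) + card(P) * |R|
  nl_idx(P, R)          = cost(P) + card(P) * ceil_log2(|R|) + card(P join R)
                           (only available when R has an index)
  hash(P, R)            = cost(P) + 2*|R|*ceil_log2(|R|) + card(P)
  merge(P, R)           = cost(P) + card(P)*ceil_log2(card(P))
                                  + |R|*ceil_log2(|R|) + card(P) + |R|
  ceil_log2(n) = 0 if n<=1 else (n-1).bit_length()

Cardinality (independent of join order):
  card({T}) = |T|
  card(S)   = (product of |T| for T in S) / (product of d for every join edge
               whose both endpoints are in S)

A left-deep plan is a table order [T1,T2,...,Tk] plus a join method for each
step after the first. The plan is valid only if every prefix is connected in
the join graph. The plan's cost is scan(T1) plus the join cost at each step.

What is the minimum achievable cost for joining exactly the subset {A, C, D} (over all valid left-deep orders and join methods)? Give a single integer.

7400

Selinger DP over subsets of {A,C,D}:
  {C}: scan cost=500, card=500
  {A}: scan cost=80, card=80
  {D}: scan cost=500, card=500
  {AC}: card=160; try (C,nl_idx)→960, (A,hash)→2120, (C,merge)→5720, (A,merge)→6140, (C,hash)→9160, (C,nl)→40080 …(+1); best=960 via (C,nl_idx)
  {CD}: card=5000; try (D,hash)→10000, (C,hash)→10000, (C,nl_idx)→10000, (D,merge)→10500, (C,merge)→10500, (D,nl)→250500 …(+1); best=10000 via (D,hash)
  {ACD}: card=1600; try (D,merge)→7400, (D,hash)→10120, (A,hash)→16120, (A,merge)→80640, (D,nl)→80960, (A,nl)→410000; best=7400 via (D,merge)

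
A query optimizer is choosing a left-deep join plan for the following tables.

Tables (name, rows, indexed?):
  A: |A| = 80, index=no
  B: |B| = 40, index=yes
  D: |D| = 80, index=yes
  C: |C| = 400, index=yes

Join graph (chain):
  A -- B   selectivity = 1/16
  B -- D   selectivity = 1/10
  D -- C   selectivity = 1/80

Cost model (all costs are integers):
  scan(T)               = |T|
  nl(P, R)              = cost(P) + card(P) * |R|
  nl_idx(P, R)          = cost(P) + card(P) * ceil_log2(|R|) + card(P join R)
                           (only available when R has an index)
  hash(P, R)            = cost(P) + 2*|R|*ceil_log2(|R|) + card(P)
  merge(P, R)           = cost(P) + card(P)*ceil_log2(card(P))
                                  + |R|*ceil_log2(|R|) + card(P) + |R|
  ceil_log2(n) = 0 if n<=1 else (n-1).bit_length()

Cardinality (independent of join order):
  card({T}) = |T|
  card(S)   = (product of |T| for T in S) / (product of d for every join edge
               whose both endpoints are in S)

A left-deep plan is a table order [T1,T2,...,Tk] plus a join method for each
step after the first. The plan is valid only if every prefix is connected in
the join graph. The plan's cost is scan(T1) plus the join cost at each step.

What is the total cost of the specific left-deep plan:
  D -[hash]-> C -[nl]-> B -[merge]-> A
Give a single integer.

43200

step 1: scan D: cost=80, card=80
step 2: join C via hash
    card(P join C) = 80*400/(80) = 400
    cost = 80 + 2*400*9 + 80 = 7360
step 3: join B via nl
    card(P join B) = 400*40/(10) = 1600
    cost = 7360 + 400*40 = 23360
step 4: join A via merge
    card(P join A) = 1600*80/(16) = 8000
    cost = 23360 + 1600*11 + 80*7 + 1600 + 80 = 43200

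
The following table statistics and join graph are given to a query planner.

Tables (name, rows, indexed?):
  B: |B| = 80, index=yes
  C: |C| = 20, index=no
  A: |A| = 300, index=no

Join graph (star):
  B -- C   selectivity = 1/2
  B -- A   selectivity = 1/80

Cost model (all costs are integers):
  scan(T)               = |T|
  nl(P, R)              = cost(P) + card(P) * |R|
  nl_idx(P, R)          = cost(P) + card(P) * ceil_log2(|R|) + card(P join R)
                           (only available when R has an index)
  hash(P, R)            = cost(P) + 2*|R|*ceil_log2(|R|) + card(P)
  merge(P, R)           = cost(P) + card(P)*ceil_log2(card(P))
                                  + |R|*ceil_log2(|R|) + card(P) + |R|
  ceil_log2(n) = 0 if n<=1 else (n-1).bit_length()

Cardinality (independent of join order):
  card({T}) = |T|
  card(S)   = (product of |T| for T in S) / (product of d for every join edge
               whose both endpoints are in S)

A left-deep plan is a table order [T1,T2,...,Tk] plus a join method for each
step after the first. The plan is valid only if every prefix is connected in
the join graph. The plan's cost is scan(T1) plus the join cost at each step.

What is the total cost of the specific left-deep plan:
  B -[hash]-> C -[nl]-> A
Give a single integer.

240360

step 1: scan B: cost=80, card=80
step 2: join C via hash
    card(P join C) = 80*20/(2) = 800
    cost = 80 + 2*20*5 + 80 = 360
step 3: join A via nl
    card(P join A) = 800*300/(80) = 3000
    cost = 360 + 800*300 = 240360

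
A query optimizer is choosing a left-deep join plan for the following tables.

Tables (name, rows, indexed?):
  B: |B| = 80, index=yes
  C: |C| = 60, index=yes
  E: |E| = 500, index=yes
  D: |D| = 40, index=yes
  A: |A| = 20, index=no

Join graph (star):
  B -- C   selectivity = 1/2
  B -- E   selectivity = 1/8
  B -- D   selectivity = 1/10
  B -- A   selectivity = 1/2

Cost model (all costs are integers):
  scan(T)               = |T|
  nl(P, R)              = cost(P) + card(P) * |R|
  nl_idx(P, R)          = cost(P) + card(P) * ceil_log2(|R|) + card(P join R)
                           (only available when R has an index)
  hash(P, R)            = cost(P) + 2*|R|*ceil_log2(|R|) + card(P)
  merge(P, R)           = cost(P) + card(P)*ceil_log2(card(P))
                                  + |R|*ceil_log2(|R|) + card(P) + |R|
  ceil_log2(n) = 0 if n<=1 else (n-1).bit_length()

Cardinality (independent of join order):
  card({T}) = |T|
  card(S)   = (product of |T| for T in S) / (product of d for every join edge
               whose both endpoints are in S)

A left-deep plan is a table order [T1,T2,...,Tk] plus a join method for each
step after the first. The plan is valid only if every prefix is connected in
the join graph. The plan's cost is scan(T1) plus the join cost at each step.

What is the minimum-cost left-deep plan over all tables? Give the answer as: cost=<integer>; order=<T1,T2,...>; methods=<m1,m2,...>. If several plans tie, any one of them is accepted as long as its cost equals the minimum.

Selinger DP (subsets sized 1..n):
  {B}: scan cost=80, card=80
  {C}: scan cost=60, card=60
  {E}: scan cost=500, card=500
  {D}: scan cost=40, card=40
  {A}: scan cost=20, card=20
  {BC}: card=2400; try (C,hash)→880, (B,merge)→1120, (C,merge)→1140, (B,hash)→1240, (B,nl_idx)→2880, (C,nl_idx)→2960 …(+2); best=880 via (C,hash)
  {BE}: card=5000; try (B,hash)→2120, (E,merge)→5720, (E,nl_idx)→5800, (B,merge)→6140, (B,nl_idx)→9000, (E,hash)→9160 …(+2); best=2120 via (B,hash)
  {BD}: card=320; try (D,hash)→640, (B,nl_idx)→640, (D,nl_idx)→880, (B,merge)→960, (D,merge)→1000, (B,hash)→1200 …(+2); best=640 via (D,hash)
  {AB}: card=800; try (A,hash)→360, (B,merge)→780, (A,merge)→840, (B,nl_idx)→960, (B,hash)→1160, (B,nl)→1620 …(+1); best=360 via (A,hash)
  {BCE}: card=150000; try (C,hash)→7840, (E,hash)→12280, (E,merge)→37080, (C,merge)→72540, (E,nl_idx)→172480, (C,nl_idx)→182120 …(+2); best=7840 via (C,hash)
  {BCD}: card=9600; try (C,hash)→1680, (D,hash)→3760, (C,merge)→4260, (C,nl_idx)→12160, (C,nl)→19840, (D,nl_idx)→24880 …(+2); best=1680 via (C,hash)
  {ABC}: card=24000; try (C,hash)→1880, (A,hash)→3480, (C,merge)→9580, (C,nl_idx)→29160, (A,merge)→32200, (C,nl)→48360 …(+1); best=1880 via (C,hash)
  {BDE}: card=20000; try (D,hash)→7600, (E,merge)→8840, (E,hash)→9960, (E,nl_idx)→23520, (D,nl_idx)→52120, (D,merge)→72400 …(+2); best=7600 via (D,hash)
  {ABE}: card=50000; try (A,hash)→7320, (E,hash)→10160, (E,merge)→14160, (E,nl_idx)→57560, (A,merge)→72240, (A,nl)→102120 …(+1); best=7320 via (A,hash)
  {ABD}: card=3200; try (A,hash)→1160, (D,hash)→1640, (A,merge)→3960, (A,nl)→7040, (D,nl_idx)→8360, (D,merge)→9440 …(+1); best=1160 via (A,hash)
  {BCDE}: card=600000; try (E,hash)→20280, (C,hash)→28320, (E,merge)→150680, (D,hash)→158320, (C,merge)→328020, (E,nl_idx)→688080 …(+6); best=20280 via (E,hash)
  {ABCE}: card=1500000; try (E,hash)→34880, (C,hash)→58040, (A,hash)→158040, (E,merge)→390880, (C,merge)→857740, (E,nl_idx)→1717880 …(+5); best=34880 via (E,hash)
  {ABCD}: card=96000; try (C,hash)→5080, (A,hash)→11480, (D,hash)→26360, (C,merge)→43180, (C,nl_idx)→116360, (A,merge)→145800 …(+5); best=5080 via (C,hash)
  {ABDE}: card=200000; try (E,hash)→13360, (A,hash)→27800, (E,merge)→47760, (D,hash)→57800, (E,nl_idx)→229960, (A,merge)→327720 …(+5); best=13360 via (E,hash)
  {ABCDE}: card=6000000; try (E,hash)→110080, (C,hash)→214080, (A,hash)→620480, (D,hash)→1535360, (E,merge)→1738080, (C,merge)→3813780 …(+9); best=110080 via (E,hash)

cost=110080; order=B,D,A,C,E; methods=hash,hash,hash,hash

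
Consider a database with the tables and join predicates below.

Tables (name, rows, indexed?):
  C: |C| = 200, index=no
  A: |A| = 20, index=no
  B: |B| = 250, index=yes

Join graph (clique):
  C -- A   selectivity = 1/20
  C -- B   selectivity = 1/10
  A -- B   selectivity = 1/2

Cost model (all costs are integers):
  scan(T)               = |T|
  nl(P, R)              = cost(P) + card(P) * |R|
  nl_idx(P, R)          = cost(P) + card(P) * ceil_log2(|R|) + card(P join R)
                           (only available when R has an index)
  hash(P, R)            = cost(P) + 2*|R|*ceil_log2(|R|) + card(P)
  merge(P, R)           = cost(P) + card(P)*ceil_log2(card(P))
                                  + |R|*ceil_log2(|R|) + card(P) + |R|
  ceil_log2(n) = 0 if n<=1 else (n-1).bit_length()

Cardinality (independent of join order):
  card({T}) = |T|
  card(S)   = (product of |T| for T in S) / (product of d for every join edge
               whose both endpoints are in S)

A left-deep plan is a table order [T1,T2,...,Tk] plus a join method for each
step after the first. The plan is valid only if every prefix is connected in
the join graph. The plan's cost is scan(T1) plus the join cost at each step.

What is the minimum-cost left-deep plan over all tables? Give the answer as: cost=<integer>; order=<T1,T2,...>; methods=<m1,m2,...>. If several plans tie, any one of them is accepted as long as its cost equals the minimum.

cost=4650; order=C,A,B; methods=hash,merge

Selinger DP (subsets sized 1..n):
  {C}: scan cost=200, card=200
  {A}: scan cost=20, card=20
  {B}: scan cost=250, card=250
  {AC}: card=200; try (A,hash)→600, (C,merge)→1940, (A,merge)→2120, (C,hash)→3240, (C,nl)→4020, (A,nl)→4200; best=600 via (A,hash)
  {BC}: card=5000; try (C,hash)→3700, (B,merge)→4250, (C,merge)→4300, (B,hash)→4400, (B,nl_idx)→6800, (B,nl)→50200 …(+1); best=3700 via (C,hash)
  {AB}: card=2500; try (A,hash)→700, (B,merge)→2390, (A,merge)→2620, (B,nl_idx)→2680, (B,hash)→4040, (B,nl)→5020 …(+1); best=700 via (A,hash)
  {ABC}: card=2500; try (B,merge)→4650, (B,nl_idx)→4700, (B,hash)→4800, (C,hash)→6400, (A,hash)→8900, (C,merge)→35000 …(+4); best=4650 via (B,merge)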